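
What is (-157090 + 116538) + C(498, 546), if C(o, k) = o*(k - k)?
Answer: -40552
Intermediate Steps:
C(o, k) = 0 (C(o, k) = o*0 = 0)
(-157090 + 116538) + C(498, 546) = (-157090 + 116538) + 0 = -40552 + 0 = -40552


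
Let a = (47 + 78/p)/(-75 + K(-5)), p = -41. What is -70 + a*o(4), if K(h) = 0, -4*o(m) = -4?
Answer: -217099/3075 ≈ -70.601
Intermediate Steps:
o(m) = 1 (o(m) = -1/4*(-4) = 1)
a = -1849/3075 (a = (47 + 78/(-41))/(-75 + 0) = (47 + 78*(-1/41))/(-75) = (47 - 78/41)*(-1/75) = (1849/41)*(-1/75) = -1849/3075 ≈ -0.60130)
-70 + a*o(4) = -70 - 1849/3075*1 = -70 - 1849/3075 = -217099/3075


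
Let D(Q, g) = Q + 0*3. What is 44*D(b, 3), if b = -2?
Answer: -88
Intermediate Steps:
D(Q, g) = Q (D(Q, g) = Q + 0 = Q)
44*D(b, 3) = 44*(-2) = -88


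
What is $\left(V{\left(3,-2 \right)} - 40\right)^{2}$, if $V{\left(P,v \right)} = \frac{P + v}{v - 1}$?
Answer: $\frac{14641}{9} \approx 1626.8$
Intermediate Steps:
$V{\left(P,v \right)} = \frac{P + v}{-1 + v}$
$\left(V{\left(3,-2 \right)} - 40\right)^{2} = \left(\frac{3 - 2}{-1 - 2} - 40\right)^{2} = \left(\frac{1}{-3} \cdot 1 - 40\right)^{2} = \left(\left(- \frac{1}{3}\right) 1 - 40\right)^{2} = \left(- \frac{1}{3} - 40\right)^{2} = \left(- \frac{121}{3}\right)^{2} = \frac{14641}{9}$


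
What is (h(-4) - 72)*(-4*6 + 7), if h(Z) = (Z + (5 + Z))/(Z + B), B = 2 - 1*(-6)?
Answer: 4947/4 ≈ 1236.8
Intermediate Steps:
B = 8 (B = 2 + 6 = 8)
h(Z) = (5 + 2*Z)/(8 + Z) (h(Z) = (Z + (5 + Z))/(Z + 8) = (5 + 2*Z)/(8 + Z))
(h(-4) - 72)*(-4*6 + 7) = ((5 + 2*(-4))/(8 - 4) - 72)*(-4*6 + 7) = ((5 - 8)/4 - 72)*(-24 + 7) = ((1/4)*(-3) - 72)*(-17) = (-3/4 - 72)*(-17) = -291/4*(-17) = 4947/4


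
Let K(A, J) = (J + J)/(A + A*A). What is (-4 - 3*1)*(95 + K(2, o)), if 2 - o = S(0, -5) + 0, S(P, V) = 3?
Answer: -1988/3 ≈ -662.67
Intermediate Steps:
o = -1 (o = 2 - (3 + 0) = 2 - 1*3 = 2 - 3 = -1)
K(A, J) = 2*J/(A + A**2) (K(A, J) = (2*J)/(A + A**2) = 2*J/(A + A**2))
(-4 - 3*1)*(95 + K(2, o)) = (-4 - 3*1)*(95 + 2*(-1)/(2*(1 + 2))) = (-4 - 3)*(95 + 2*(-1)*(1/2)/3) = -7*(95 + 2*(-1)*(1/2)*(1/3)) = -7*(95 - 1/3) = -7*284/3 = -1988/3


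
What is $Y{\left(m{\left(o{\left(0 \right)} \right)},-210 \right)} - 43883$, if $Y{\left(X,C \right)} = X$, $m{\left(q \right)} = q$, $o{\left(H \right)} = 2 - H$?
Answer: $-43881$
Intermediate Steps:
$Y{\left(m{\left(o{\left(0 \right)} \right)},-210 \right)} - 43883 = \left(2 - 0\right) - 43883 = \left(2 + 0\right) - 43883 = 2 - 43883 = -43881$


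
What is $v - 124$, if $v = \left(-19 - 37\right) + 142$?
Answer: $-38$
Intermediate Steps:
$v = 86$ ($v = -56 + 142 = 86$)
$v - 124 = 86 - 124 = -38$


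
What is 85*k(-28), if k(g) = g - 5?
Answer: -2805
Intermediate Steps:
k(g) = -5 + g
85*k(-28) = 85*(-5 - 28) = 85*(-33) = -2805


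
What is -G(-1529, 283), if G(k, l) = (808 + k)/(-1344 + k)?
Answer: -721/2873 ≈ -0.25096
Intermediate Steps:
G(k, l) = (808 + k)/(-1344 + k)
-G(-1529, 283) = -(808 - 1529)/(-1344 - 1529) = -(-721)/(-2873) = -(-1)*(-721)/2873 = -1*721/2873 = -721/2873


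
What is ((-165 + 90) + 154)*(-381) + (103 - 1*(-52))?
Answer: -29944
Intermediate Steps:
((-165 + 90) + 154)*(-381) + (103 - 1*(-52)) = (-75 + 154)*(-381) + (103 + 52) = 79*(-381) + 155 = -30099 + 155 = -29944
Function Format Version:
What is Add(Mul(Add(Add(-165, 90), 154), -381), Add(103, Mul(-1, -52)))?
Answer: -29944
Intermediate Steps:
Add(Mul(Add(Add(-165, 90), 154), -381), Add(103, Mul(-1, -52))) = Add(Mul(Add(-75, 154), -381), Add(103, 52)) = Add(Mul(79, -381), 155) = Add(-30099, 155) = -29944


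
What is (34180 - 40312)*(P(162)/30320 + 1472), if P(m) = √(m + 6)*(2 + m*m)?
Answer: -9026304 - 20117559*√42/1895 ≈ -9.0951e+6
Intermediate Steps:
P(m) = √(6 + m)*(2 + m²)
(34180 - 40312)*(P(162)/30320 + 1472) = (34180 - 40312)*((√(6 + 162)*(2 + 162²))/30320 + 1472) = -6132*((√168*(2 + 26244))*(1/30320) + 1472) = -6132*(((2*√42)*26246)*(1/30320) + 1472) = -6132*((52492*√42)*(1/30320) + 1472) = -6132*(13123*√42/7580 + 1472) = -6132*(1472 + 13123*√42/7580) = -9026304 - 20117559*√42/1895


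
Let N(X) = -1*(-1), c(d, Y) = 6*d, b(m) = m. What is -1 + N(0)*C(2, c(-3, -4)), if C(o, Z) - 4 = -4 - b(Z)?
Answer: 17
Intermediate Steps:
N(X) = 1
C(o, Z) = -Z (C(o, Z) = 4 + (-4 - Z) = -Z)
-1 + N(0)*C(2, c(-3, -4)) = -1 + 1*(-6*(-3)) = -1 + 1*(-1*(-18)) = -1 + 1*18 = -1 + 18 = 17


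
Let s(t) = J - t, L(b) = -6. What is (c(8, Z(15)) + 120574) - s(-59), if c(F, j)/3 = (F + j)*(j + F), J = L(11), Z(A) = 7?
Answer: 121196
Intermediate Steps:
J = -6
s(t) = -6 - t
c(F, j) = 3*(F + j)² (c(F, j) = 3*((F + j)*(j + F)) = 3*((F + j)*(F + j)) = 3*(F + j)²)
(c(8, Z(15)) + 120574) - s(-59) = (3*(8 + 7)² + 120574) - (-6 - 1*(-59)) = (3*15² + 120574) - (-6 + 59) = (3*225 + 120574) - 1*53 = (675 + 120574) - 53 = 121249 - 53 = 121196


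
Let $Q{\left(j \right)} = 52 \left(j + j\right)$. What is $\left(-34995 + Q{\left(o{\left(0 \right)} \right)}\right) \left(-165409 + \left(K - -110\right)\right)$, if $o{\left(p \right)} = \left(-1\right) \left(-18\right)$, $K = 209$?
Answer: $5468276070$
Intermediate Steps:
$o{\left(p \right)} = 18$
$Q{\left(j \right)} = 104 j$ ($Q{\left(j \right)} = 52 \cdot 2 j = 104 j$)
$\left(-34995 + Q{\left(o{\left(0 \right)} \right)}\right) \left(-165409 + \left(K - -110\right)\right) = \left(-34995 + 104 \cdot 18\right) \left(-165409 + \left(209 - -110\right)\right) = \left(-34995 + 1872\right) \left(-165409 + \left(209 + 110\right)\right) = - 33123 \left(-165409 + 319\right) = \left(-33123\right) \left(-165090\right) = 5468276070$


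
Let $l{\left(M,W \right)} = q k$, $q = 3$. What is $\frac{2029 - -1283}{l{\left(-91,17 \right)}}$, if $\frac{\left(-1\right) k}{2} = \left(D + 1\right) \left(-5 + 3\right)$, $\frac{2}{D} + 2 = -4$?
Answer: $414$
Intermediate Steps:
$D = - \frac{1}{3}$ ($D = \frac{2}{-2 - 4} = \frac{2}{-6} = 2 \left(- \frac{1}{6}\right) = - \frac{1}{3} \approx -0.33333$)
$k = \frac{8}{3}$ ($k = - 2 \left(- \frac{1}{3} + 1\right) \left(-5 + 3\right) = - 2 \cdot \frac{2}{3} \left(-2\right) = \left(-2\right) \left(- \frac{4}{3}\right) = \frac{8}{3} \approx 2.6667$)
$l{\left(M,W \right)} = 8$ ($l{\left(M,W \right)} = 3 \cdot \frac{8}{3} = 8$)
$\frac{2029 - -1283}{l{\left(-91,17 \right)}} = \frac{2029 - -1283}{8} = \left(2029 + 1283\right) \frac{1}{8} = 3312 \cdot \frac{1}{8} = 414$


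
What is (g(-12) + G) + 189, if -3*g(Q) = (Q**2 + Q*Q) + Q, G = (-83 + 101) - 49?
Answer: 66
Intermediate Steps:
G = -31 (G = 18 - 49 = -31)
g(Q) = -2*Q**2/3 - Q/3 (g(Q) = -((Q**2 + Q*Q) + Q)/3 = -((Q**2 + Q**2) + Q)/3 = -(2*Q**2 + Q)/3 = -(Q + 2*Q**2)/3 = -2*Q**2/3 - Q/3)
(g(-12) + G) + 189 = (-1/3*(-12)*(1 + 2*(-12)) - 31) + 189 = (-1/3*(-12)*(1 - 24) - 31) + 189 = (-1/3*(-12)*(-23) - 31) + 189 = (-92 - 31) + 189 = -123 + 189 = 66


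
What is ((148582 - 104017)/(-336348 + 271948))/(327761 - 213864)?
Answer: -8913/1466993360 ≈ -6.0757e-6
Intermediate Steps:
((148582 - 104017)/(-336348 + 271948))/(327761 - 213864) = (44565/(-64400))/113897 = (44565*(-1/64400))*(1/113897) = -8913/12880*1/113897 = -8913/1466993360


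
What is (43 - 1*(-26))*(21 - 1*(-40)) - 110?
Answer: 4099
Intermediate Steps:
(43 - 1*(-26))*(21 - 1*(-40)) - 110 = (43 + 26)*(21 + 40) - 110 = 69*61 - 110 = 4209 - 110 = 4099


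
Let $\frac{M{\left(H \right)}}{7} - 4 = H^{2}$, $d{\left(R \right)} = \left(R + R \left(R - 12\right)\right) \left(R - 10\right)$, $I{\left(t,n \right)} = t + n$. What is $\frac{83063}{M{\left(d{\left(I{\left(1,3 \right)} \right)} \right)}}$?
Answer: $\frac{83063}{197596} \approx 0.42037$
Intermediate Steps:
$I{\left(t,n \right)} = n + t$
$d{\left(R \right)} = \left(-10 + R\right) \left(R + R \left(-12 + R\right)\right)$ ($d{\left(R \right)} = \left(R + R \left(-12 + R\right)\right) \left(-10 + R\right) = \left(-10 + R\right) \left(R + R \left(-12 + R\right)\right)$)
$M{\left(H \right)} = 28 + 7 H^{2}$
$\frac{83063}{M{\left(d{\left(I{\left(1,3 \right)} \right)} \right)}} = \frac{83063}{28 + 7 \left(\left(3 + 1\right) \left(110 + \left(3 + 1\right)^{2} - 21 \left(3 + 1\right)\right)\right)^{2}} = \frac{83063}{28 + 7 \left(4 \left(110 + 4^{2} - 84\right)\right)^{2}} = \frac{83063}{28 + 7 \left(4 \left(110 + 16 - 84\right)\right)^{2}} = \frac{83063}{28 + 7 \left(4 \cdot 42\right)^{2}} = \frac{83063}{28 + 7 \cdot 168^{2}} = \frac{83063}{28 + 7 \cdot 28224} = \frac{83063}{28 + 197568} = \frac{83063}{197596}$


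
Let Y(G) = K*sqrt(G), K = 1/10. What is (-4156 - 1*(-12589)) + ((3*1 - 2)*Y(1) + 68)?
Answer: 85011/10 ≈ 8501.1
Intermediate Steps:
K = 1/10 ≈ 0.10000
Y(G) = sqrt(G)/10
(-4156 - 1*(-12589)) + ((3*1 - 2)*Y(1) + 68) = (-4156 - 1*(-12589)) + ((3*1 - 2)*(sqrt(1)/10) + 68) = (-4156 + 12589) + ((3 - 2)*((1/10)*1) + 68) = 8433 + (1*(1/10) + 68) = 8433 + (1/10 + 68) = 8433 + 681/10 = 85011/10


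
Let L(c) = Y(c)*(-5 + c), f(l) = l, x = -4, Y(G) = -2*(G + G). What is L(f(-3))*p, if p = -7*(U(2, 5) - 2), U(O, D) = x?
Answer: -4032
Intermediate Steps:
Y(G) = -4*G
U(O, D) = -4
p = 42 (p = -7*(-4 - 2) = -7*(-6) = 42)
L(c) = -4*c*(-5 + c) (L(c) = (-4*c)*(-5 + c) = -4*c*(-5 + c))
L(f(-3))*p = (4*(-3)*(5 - 1*(-3)))*42 = (4*(-3)*(5 + 3))*42 = (4*(-3)*8)*42 = -96*42 = -4032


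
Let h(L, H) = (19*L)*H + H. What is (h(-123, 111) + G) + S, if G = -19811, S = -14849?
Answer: -293956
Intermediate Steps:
h(L, H) = H + 19*H*L (h(L, H) = 19*H*L + H = H + 19*H*L)
(h(-123, 111) + G) + S = (111*(1 + 19*(-123)) - 19811) - 14849 = (111*(1 - 2337) - 19811) - 14849 = (111*(-2336) - 19811) - 14849 = (-259296 - 19811) - 14849 = -279107 - 14849 = -293956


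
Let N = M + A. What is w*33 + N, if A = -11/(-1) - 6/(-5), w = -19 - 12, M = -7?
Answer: -5089/5 ≈ -1017.8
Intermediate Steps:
w = -31
A = 61/5 (A = -11*(-1) - 6*(-⅕) = 11 + 6/5 = 61/5 ≈ 12.200)
N = 26/5 (N = -7 + 61/5 = 26/5 ≈ 5.2000)
w*33 + N = -31*33 + 26/5 = -1023 + 26/5 = -5089/5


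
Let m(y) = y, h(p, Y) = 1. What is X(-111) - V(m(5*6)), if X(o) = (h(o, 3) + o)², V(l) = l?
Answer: 12070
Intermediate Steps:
X(o) = (1 + o)²
X(-111) - V(m(5*6)) = (1 - 111)² - 5*6 = (-110)² - 1*30 = 12100 - 30 = 12070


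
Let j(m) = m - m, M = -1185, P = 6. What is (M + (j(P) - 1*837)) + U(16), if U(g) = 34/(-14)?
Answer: -14171/7 ≈ -2024.4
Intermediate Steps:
j(m) = 0
U(g) = -17/7 (U(g) = 34*(-1/14) = -17/7)
(M + (j(P) - 1*837)) + U(16) = (-1185 + (0 - 1*837)) - 17/7 = (-1185 + (0 - 837)) - 17/7 = (-1185 - 837) - 17/7 = -2022 - 17/7 = -14171/7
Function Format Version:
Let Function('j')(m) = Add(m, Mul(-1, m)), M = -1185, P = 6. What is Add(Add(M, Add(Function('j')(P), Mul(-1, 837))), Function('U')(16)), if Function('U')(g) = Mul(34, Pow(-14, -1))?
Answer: Rational(-14171, 7) ≈ -2024.4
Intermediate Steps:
Function('j')(m) = 0
Function('U')(g) = Rational(-17, 7) (Function('U')(g) = Mul(34, Rational(-1, 14)) = Rational(-17, 7))
Add(Add(M, Add(Function('j')(P), Mul(-1, 837))), Function('U')(16)) = Add(Add(-1185, Add(0, Mul(-1, 837))), Rational(-17, 7)) = Add(Add(-1185, Add(0, -837)), Rational(-17, 7)) = Add(Add(-1185, -837), Rational(-17, 7)) = Add(-2022, Rational(-17, 7)) = Rational(-14171, 7)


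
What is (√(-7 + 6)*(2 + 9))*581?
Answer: 6391*I ≈ 6391.0*I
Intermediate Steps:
(√(-7 + 6)*(2 + 9))*581 = (√(-1)*11)*581 = (I*11)*581 = (11*I)*581 = 6391*I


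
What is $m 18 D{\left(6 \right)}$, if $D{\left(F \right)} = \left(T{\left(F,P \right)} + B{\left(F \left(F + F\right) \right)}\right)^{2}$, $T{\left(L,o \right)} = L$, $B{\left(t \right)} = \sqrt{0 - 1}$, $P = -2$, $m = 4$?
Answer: $2520 + 864 i \approx 2520.0 + 864.0 i$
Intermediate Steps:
$B{\left(t \right)} = i$ ($B{\left(t \right)} = \sqrt{-1} = i$)
$D{\left(F \right)} = \left(i + F\right)^{2}$ ($D{\left(F \right)} = \left(F + i\right)^{2} = \left(i + F\right)^{2}$)
$m 18 D{\left(6 \right)} = 4 \cdot 18 \left(i + 6\right)^{2} = 72 \left(6 + i\right)^{2}$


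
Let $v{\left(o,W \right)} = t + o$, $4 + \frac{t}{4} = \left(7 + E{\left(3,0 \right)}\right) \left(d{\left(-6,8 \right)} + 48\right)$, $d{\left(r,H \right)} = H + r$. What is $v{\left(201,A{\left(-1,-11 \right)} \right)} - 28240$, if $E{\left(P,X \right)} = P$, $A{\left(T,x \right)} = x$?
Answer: $-26055$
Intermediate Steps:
$t = 1984$ ($t = -16 + 4 \left(7 + 3\right) \left(\left(8 - 6\right) + 48\right) = -16 + 4 \cdot 10 \left(2 + 48\right) = -16 + 4 \cdot 10 \cdot 50 = -16 + 4 \cdot 500 = -16 + 2000 = 1984$)
$v{\left(o,W \right)} = 1984 + o$
$v{\left(201,A{\left(-1,-11 \right)} \right)} - 28240 = \left(1984 + 201\right) - 28240 = 2185 - 28240 = -26055$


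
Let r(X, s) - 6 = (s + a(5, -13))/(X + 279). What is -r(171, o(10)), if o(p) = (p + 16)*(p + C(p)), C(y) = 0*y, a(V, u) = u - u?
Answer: -296/45 ≈ -6.5778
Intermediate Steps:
a(V, u) = 0
C(y) = 0
o(p) = p*(16 + p) (o(p) = (p + 16)*(p + 0) = (16 + p)*p = p*(16 + p))
r(X, s) = 6 + s/(279 + X) (r(X, s) = 6 + (s + 0)/(X + 279) = 6 + s/(279 + X))
-r(171, o(10)) = -(1674 + 10*(16 + 10) + 6*171)/(279 + 171) = -(1674 + 10*26 + 1026)/450 = -(1674 + 260 + 1026)/450 = -2960/450 = -1*296/45 = -296/45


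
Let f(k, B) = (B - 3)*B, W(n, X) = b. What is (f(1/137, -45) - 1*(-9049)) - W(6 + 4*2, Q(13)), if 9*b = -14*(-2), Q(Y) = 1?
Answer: 100853/9 ≈ 11206.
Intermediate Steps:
b = 28/9 (b = (-14*(-2))/9 = (⅑)*28 = 28/9 ≈ 3.1111)
W(n, X) = 28/9
f(k, B) = B*(-3 + B) (f(k, B) = (-3 + B)*B = B*(-3 + B))
(f(1/137, -45) - 1*(-9049)) - W(6 + 4*2, Q(13)) = (-45*(-3 - 45) - 1*(-9049)) - 1*28/9 = (-45*(-48) + 9049) - 28/9 = (2160 + 9049) - 28/9 = 11209 - 28/9 = 100853/9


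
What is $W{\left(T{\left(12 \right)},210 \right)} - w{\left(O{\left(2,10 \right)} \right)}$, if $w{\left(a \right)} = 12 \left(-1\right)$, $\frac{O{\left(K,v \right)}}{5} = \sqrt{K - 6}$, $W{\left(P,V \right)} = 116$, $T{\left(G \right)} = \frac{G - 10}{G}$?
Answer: $128$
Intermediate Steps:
$T{\left(G \right)} = \frac{-10 + G}{G}$
$O{\left(K,v \right)} = 5 \sqrt{-6 + K}$ ($O{\left(K,v \right)} = 5 \sqrt{K - 6} = 5 \sqrt{-6 + K}$)
$w{\left(a \right)} = -12$
$W{\left(T{\left(12 \right)},210 \right)} - w{\left(O{\left(2,10 \right)} \right)} = 116 - -12 = 116 + 12 = 128$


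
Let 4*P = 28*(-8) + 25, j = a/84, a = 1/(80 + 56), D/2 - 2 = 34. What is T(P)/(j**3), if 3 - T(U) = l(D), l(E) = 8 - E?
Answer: 99891695812608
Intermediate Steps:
D = 72 (D = 4 + 2*34 = 4 + 68 = 72)
a = 1/136 ≈ 0.0073529
j = 1/11424 (j = (1/136)/84 = (1/136)*(1/84) = 1/11424 ≈ 8.7535e-5)
P = -199/4 (P = (28*(-8) + 25)/4 = (-224 + 25)/4 = (1/4)*(-199) = -199/4 ≈ -49.750)
T(U) = 67 (T(U) = 3 - (8 - 1*72) = 3 - (8 - 72) = 3 - 1*(-64) = 3 + 64 = 67)
T(P)/(j**3) = 67/((1/11424)**3) = 67/(1/1490920833024) = 67*1490920833024 = 99891695812608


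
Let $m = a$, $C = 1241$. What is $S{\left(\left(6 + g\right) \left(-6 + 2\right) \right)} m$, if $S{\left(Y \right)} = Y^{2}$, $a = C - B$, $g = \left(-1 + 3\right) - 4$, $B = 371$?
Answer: $222720$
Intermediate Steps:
$g = -2$ ($g = 2 - 4 = -2$)
$a = 870$ ($a = 1241 - 371 = 870$)
$m = 870$
$S{\left(\left(6 + g\right) \left(-6 + 2\right) \right)} m = \left(\left(6 - 2\right) \left(-6 + 2\right)\right)^{2} \cdot 870 = \left(4 \left(-4\right)\right)^{2} \cdot 870 = \left(-16\right)^{2} \cdot 870 = 256 \cdot 870 = 222720$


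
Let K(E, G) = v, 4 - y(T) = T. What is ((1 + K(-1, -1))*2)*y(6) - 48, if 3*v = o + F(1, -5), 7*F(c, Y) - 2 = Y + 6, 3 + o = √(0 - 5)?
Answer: -340/7 - 4*I*√5/3 ≈ -48.571 - 2.9814*I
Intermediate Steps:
o = -3 + I*√5 (o = -3 + √(0 - 5) = -3 + √(-5) = -3 + I*√5 ≈ -3.0 + 2.2361*I)
y(T) = 4 - T
F(c, Y) = 8/7 + Y/7 (F(c, Y) = 2/7 + (Y + 6)/7 = 2/7 + (6 + Y)/7 = 2/7 + (6/7 + Y/7) = 8/7 + Y/7)
v = -6/7 + I*√5/3 (v = ((-3 + I*√5) + (8/7 + (⅐)*(-5)))/3 = ((-3 + I*√5) + (8/7 - 5/7))/3 = ((-3 + I*√5) + 3/7)/3 = (-18/7 + I*√5)/3 = -6/7 + I*√5/3 ≈ -0.85714 + 0.74536*I)
K(E, G) = -6/7 + I*√5/3
((1 + K(-1, -1))*2)*y(6) - 48 = ((1 + (-6/7 + I*√5/3))*2)*(4 - 1*6) - 48 = ((⅐ + I*√5/3)*2)*(4 - 6) - 48 = (2/7 + 2*I*√5/3)*(-2) - 48 = (-4/7 - 4*I*√5/3) - 48 = -340/7 - 4*I*√5/3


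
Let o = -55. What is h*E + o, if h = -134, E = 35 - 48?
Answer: 1687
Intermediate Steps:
E = -13
h*E + o = -134*(-13) - 55 = 1742 - 55 = 1687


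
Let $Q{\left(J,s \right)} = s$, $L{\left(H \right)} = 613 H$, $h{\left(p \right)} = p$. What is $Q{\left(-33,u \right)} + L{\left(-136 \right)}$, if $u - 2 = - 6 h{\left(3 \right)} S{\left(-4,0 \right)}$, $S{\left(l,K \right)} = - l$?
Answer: $-83438$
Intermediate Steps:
$u = -70$ ($u = 2 + \left(-6\right) 3 \left(\left(-1\right) \left(-4\right)\right) = 2 - 72 = -70$)
$Q{\left(-33,u \right)} + L{\left(-136 \right)} = -70 + 613 \left(-136\right) = -70 - 83368 = -83438$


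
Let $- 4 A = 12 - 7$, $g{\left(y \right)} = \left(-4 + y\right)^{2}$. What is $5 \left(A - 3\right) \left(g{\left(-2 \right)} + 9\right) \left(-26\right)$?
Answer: $\frac{49725}{2} \approx 24863.0$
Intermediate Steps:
$A = - \frac{5}{4}$ ($A = - \frac{12 - 7}{4} = \left(- \frac{1}{4}\right) 5 = - \frac{5}{4} \approx -1.25$)
$5 \left(A - 3\right) \left(g{\left(-2 \right)} + 9\right) \left(-26\right) = 5 \left(- \frac{5}{4} - 3\right) \left(\left(-4 - 2\right)^{2} + 9\right) \left(-26\right) = 5 \left(- \frac{17 \left(\left(-6\right)^{2} + 9\right)}{4}\right) \left(-26\right) = 5 \left(- \frac{17 \left(36 + 9\right)}{4}\right) \left(-26\right) = 5 \left(\left(- \frac{17}{4}\right) 45\right) \left(-26\right) = 5 \left(- \frac{765}{4}\right) \left(-26\right) = \left(- \frac{3825}{4}\right) \left(-26\right) = \frac{49725}{2}$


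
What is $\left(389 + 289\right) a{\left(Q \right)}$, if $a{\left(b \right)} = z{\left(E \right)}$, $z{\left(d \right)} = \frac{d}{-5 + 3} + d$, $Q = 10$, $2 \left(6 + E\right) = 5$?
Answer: $- \frac{2373}{2} \approx -1186.5$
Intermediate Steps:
$E = - \frac{7}{2}$ ($E = -6 + \frac{1}{2} \cdot 5 = -6 + \frac{5}{2} = - \frac{7}{2} \approx -3.5$)
$z{\left(d \right)} = \frac{d}{2}$ ($z{\left(d \right)} = \frac{d}{-2} + d = - \frac{d}{2} + d = \frac{d}{2}$)
$a{\left(b \right)} = - \frac{7}{4}$ ($a{\left(b \right)} = \frac{1}{2} \left(- \frac{7}{2}\right) = - \frac{7}{4}$)
$\left(389 + 289\right) a{\left(Q \right)} = \left(389 + 289\right) \left(- \frac{7}{4}\right) = 678 \left(- \frac{7}{4}\right) = - \frac{2373}{2}$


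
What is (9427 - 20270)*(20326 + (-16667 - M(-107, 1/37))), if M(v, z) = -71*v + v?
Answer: 41539533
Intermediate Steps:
M(v, z) = -70*v
(9427 - 20270)*(20326 + (-16667 - M(-107, 1/37))) = (9427 - 20270)*(20326 + (-16667 - (-70)*(-107))) = -10843*(20326 + (-16667 - 1*7490)) = -10843*(20326 + (-16667 - 7490)) = -10843*(20326 - 24157) = -10843*(-3831) = 41539533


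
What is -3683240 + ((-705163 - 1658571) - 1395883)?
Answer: -7442857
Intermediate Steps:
-3683240 + ((-705163 - 1658571) - 1395883) = -3683240 + (-2363734 - 1395883) = -3683240 - 3759617 = -7442857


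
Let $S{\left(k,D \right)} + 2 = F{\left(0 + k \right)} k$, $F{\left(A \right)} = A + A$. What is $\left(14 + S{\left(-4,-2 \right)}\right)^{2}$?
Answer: $1936$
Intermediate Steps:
$F{\left(A \right)} = 2 A$
$S{\left(k,D \right)} = -2 + 2 k^{2}$ ($S{\left(k,D \right)} = -2 + 2 \left(0 + k\right) k = -2 + 2 k k = -2 + 2 k^{2}$)
$\left(14 + S{\left(-4,-2 \right)}\right)^{2} = \left(14 - \left(2 - 2 \left(-4\right)^{2}\right)\right)^{2} = \left(14 + \left(-2 + 2 \cdot 16\right)\right)^{2} = \left(14 + \left(-2 + 32\right)\right)^{2} = \left(14 + 30\right)^{2} = 44^{2} = 1936$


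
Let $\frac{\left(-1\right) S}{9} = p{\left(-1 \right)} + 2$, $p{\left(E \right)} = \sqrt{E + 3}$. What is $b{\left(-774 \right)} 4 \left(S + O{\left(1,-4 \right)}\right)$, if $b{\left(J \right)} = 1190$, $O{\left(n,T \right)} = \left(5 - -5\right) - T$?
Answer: $-19040 - 42840 \sqrt{2} \approx -79625.0$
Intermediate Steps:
$O{\left(n,T \right)} = 10 - T$ ($O{\left(n,T \right)} = \left(5 + 5\right) - T = 10 - T$)
$p{\left(E \right)} = \sqrt{3 + E}$
$S = -18 - 9 \sqrt{2}$ ($S = - 9 \left(\sqrt{3 - 1} + 2\right) = - 9 \left(\sqrt{2} + 2\right) = - 9 \left(2 + \sqrt{2}\right) = -18 - 9 \sqrt{2} \approx -30.728$)
$b{\left(-774 \right)} 4 \left(S + O{\left(1,-4 \right)}\right) = 1190 \cdot 4 \left(\left(-18 - 9 \sqrt{2}\right) + \left(10 - -4\right)\right) = 1190 \cdot 4 \left(\left(-18 - 9 \sqrt{2}\right) + \left(10 + 4\right)\right) = 1190 \cdot 4 \left(\left(-18 - 9 \sqrt{2}\right) + 14\right) = 1190 \cdot 4 \left(-4 - 9 \sqrt{2}\right) = 1190 \left(-16 - 36 \sqrt{2}\right) = -19040 - 42840 \sqrt{2}$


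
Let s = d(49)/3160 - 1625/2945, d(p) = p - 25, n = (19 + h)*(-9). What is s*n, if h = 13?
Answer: 36463104/232655 ≈ 156.73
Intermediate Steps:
n = -288 (n = (19 + 13)*(-9) = 32*(-9) = -288)
d(p) = -25 + p
s = -126608/232655 (s = (-25 + 49)/3160 - 1625/2945 = 24*(1/3160) - 1625*1/2945 = 3/395 - 325/589 = -126608/232655 ≈ -0.54419)
s*n = -126608/232655*(-288) = 36463104/232655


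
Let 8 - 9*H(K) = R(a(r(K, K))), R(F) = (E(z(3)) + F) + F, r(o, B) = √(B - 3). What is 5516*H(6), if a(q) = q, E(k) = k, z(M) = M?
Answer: 27580/9 - 11032*√3/9 ≈ 941.33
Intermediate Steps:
r(o, B) = √(-3 + B)
R(F) = 3 + 2*F (R(F) = (3 + F) + F = 3 + 2*F)
H(K) = 5/9 - 2*√(-3 + K)/9 (H(K) = 8/9 - (3 + 2*√(-3 + K))/9 = 8/9 + (-⅓ - 2*√(-3 + K)/9) = 5/9 - 2*√(-3 + K)/9)
5516*H(6) = 5516*(5/9 - 2*√(-3 + 6)/9) = 5516*(5/9 - 2*√3/9) = 27580/9 - 11032*√3/9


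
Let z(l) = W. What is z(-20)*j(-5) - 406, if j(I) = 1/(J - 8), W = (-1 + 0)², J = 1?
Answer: -2843/7 ≈ -406.14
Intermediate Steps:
W = 1 (W = (-1)² = 1)
z(l) = 1
j(I) = -⅐ (j(I) = 1/(1 - 8) = 1/(-7) = -⅐)
z(-20)*j(-5) - 406 = 1*(-⅐) - 406 = -⅐ - 406 = -2843/7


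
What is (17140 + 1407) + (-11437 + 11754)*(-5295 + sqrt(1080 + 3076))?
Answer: -1659968 + 634*sqrt(1039) ≈ -1.6395e+6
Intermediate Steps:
(17140 + 1407) + (-11437 + 11754)*(-5295 + sqrt(1080 + 3076)) = 18547 + 317*(-5295 + sqrt(4156)) = 18547 + 317*(-5295 + 2*sqrt(1039)) = 18547 + (-1678515 + 634*sqrt(1039)) = -1659968 + 634*sqrt(1039)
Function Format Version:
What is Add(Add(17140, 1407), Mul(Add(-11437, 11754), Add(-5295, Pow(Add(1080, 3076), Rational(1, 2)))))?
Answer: Add(-1659968, Mul(634, Pow(1039, Rational(1, 2)))) ≈ -1.6395e+6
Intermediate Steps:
Add(Add(17140, 1407), Mul(Add(-11437, 11754), Add(-5295, Pow(Add(1080, 3076), Rational(1, 2))))) = Add(18547, Mul(317, Add(-5295, Pow(4156, Rational(1, 2))))) = Add(18547, Mul(317, Add(-5295, Mul(2, Pow(1039, Rational(1, 2)))))) = Add(18547, Add(-1678515, Mul(634, Pow(1039, Rational(1, 2))))) = Add(-1659968, Mul(634, Pow(1039, Rational(1, 2))))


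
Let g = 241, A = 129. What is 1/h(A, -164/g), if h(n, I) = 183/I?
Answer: -164/44103 ≈ -0.0037186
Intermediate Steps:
1/h(A, -164/g) = 1/(183/((-164/241))) = 1/(183/((-164*1/241))) = 1/(183/(-164/241)) = 1/(183*(-241/164)) = 1/(-44103/164) = -164/44103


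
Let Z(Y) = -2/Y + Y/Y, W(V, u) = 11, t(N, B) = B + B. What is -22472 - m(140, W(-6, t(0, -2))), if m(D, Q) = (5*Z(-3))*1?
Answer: -67441/3 ≈ -22480.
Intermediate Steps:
t(N, B) = 2*B
Z(Y) = 1 - 2/Y (Z(Y) = -2/Y + 1 = 1 - 2/Y)
m(D, Q) = 25/3 (m(D, Q) = (5*((-2 - 3)/(-3)))*1 = (5*(-⅓*(-5)))*1 = (5*(5/3))*1 = (25/3)*1 = 25/3)
-22472 - m(140, W(-6, t(0, -2))) = -22472 - 1*25/3 = -22472 - 25/3 = -67441/3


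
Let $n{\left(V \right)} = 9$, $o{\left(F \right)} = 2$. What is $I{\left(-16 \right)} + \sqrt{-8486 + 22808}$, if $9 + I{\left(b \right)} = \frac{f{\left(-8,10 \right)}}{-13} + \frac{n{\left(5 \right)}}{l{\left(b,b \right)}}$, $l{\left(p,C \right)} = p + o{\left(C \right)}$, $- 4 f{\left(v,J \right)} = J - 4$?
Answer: $- \frac{867}{91} + \sqrt{14322} \approx 110.15$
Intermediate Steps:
$f{\left(v,J \right)} = 1 - \frac{J}{4}$ ($f{\left(v,J \right)} = - \frac{J - 4}{4} = - \frac{-4 + J}{4} = 1 - \frac{J}{4}$)
$l{\left(p,C \right)} = 2 + p$ ($l{\left(p,C \right)} = p + 2 = 2 + p$)
$I{\left(b \right)} = - \frac{231}{26} + \frac{9}{2 + b}$ ($I{\left(b \right)} = -9 + \left(\frac{1 - \frac{5}{2}}{-13} + \frac{9}{2 + b}\right) = -9 + \left(\left(1 - \frac{5}{2}\right) \left(- \frac{1}{13}\right) + \frac{9}{2 + b}\right) = -9 + \left(\left(- \frac{3}{2}\right) \left(- \frac{1}{13}\right) + \frac{9}{2 + b}\right) = -9 + \left(\frac{3}{26} + \frac{9}{2 + b}\right) = - \frac{231}{26} + \frac{9}{2 + b}$)
$I{\left(-16 \right)} + \sqrt{-8486 + 22808} = \frac{3 \left(-76 - -1232\right)}{26 \left(2 - 16\right)} + \sqrt{-8486 + 22808} = \frac{3 \left(-76 + 1232\right)}{26 \left(-14\right)} + \sqrt{14322} = \frac{3}{26} \left(- \frac{1}{14}\right) 1156 + \sqrt{14322} = - \frac{867}{91} + \sqrt{14322}$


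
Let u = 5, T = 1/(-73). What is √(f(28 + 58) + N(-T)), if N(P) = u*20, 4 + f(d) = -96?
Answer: 0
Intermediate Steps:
T = -1/73 ≈ -0.013699
f(d) = -100 (f(d) = -4 - 96 = -100)
N(P) = 100 (N(P) = 5*20 = 100)
√(f(28 + 58) + N(-T)) = √(-100 + 100) = √0 = 0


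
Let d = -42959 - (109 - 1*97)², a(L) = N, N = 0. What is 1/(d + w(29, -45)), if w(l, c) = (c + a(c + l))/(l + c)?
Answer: -16/689603 ≈ -2.3202e-5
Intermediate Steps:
a(L) = 0
d = -43103 (d = -42959 - (109 - 97)² = -42959 - 1*12² = -42959 - 1*144 = -42959 - 144 = -43103)
w(l, c) = c/(c + l) (w(l, c) = (c + 0)/(l + c) = c/(c + l))
1/(d + w(29, -45)) = 1/(-43103 - 45/(-45 + 29)) = 1/(-43103 - 45/(-16)) = 1/(-43103 - 45*(-1/16)) = 1/(-43103 + 45/16) = 1/(-689603/16) = -16/689603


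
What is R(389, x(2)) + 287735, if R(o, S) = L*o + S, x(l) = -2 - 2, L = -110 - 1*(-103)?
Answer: 285008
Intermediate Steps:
L = -7 (L = -110 + 103 = -7)
x(l) = -4
R(o, S) = S - 7*o (R(o, S) = -7*o + S = S - 7*o)
R(389, x(2)) + 287735 = (-4 - 7*389) + 287735 = (-4 - 2723) + 287735 = -2727 + 287735 = 285008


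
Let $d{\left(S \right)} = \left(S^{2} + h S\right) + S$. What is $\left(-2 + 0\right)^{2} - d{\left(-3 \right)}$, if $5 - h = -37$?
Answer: $124$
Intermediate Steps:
$h = 42$ ($h = 5 - -37 = 5 + 37 = 42$)
$d{\left(S \right)} = S^{2} + 43 S$ ($d{\left(S \right)} = \left(S^{2} + 42 S\right) + S = S^{2} + 43 S$)
$\left(-2 + 0\right)^{2} - d{\left(-3 \right)} = \left(-2 + 0\right)^{2} - - 3 \left(43 - 3\right) = \left(-2\right)^{2} - \left(-3\right) 40 = 4 - -120 = 4 + 120 = 124$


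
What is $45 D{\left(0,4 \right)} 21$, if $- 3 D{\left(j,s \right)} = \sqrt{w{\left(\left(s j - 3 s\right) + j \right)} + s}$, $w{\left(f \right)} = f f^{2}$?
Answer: $- 630 i \sqrt{431} \approx - 13079.0 i$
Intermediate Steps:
$w{\left(f \right)} = f^{3}$
$D{\left(j,s \right)} = - \frac{\sqrt{s + \left(j - 3 s + j s\right)^{3}}}{3}$ ($D{\left(j,s \right)} = - \frac{\sqrt{\left(\left(s j - 3 s\right) + j\right)^{3} + s}}{3} = - \frac{\sqrt{\left(\left(j s - 3 s\right) + j\right)^{3} + s}}{3} = - \frac{\sqrt{\left(\left(- 3 s + j s\right) + j\right)^{3} + s}}{3} = - \frac{\sqrt{\left(j - 3 s + j s\right)^{3} + s}}{3} = - \frac{\sqrt{s + \left(j - 3 s + j s\right)^{3}}}{3}$)
$45 D{\left(0,4 \right)} 21 = 45 \left(- \frac{\sqrt{4 + \left(0 - 12 + 0 \cdot 4\right)^{3}}}{3}\right) 21 = 45 \left(- \frac{\sqrt{4 + \left(0 - 12 + 0\right)^{3}}}{3}\right) 21 = 45 \left(- \frac{\sqrt{4 + \left(-12\right)^{3}}}{3}\right) 21 = 45 \left(- \frac{\sqrt{4 - 1728}}{3}\right) 21 = 45 \left(- \frac{\sqrt{-1724}}{3}\right) 21 = 45 \left(- \frac{2 i \sqrt{431}}{3}\right) 21 = - 30 i \sqrt{431} \cdot 21 = - 630 i \sqrt{431}$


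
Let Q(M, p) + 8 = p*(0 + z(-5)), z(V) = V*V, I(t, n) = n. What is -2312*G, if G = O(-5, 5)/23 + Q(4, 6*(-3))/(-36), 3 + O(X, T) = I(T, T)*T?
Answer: -6546428/207 ≈ -31625.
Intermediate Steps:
O(X, T) = -3 + T² (O(X, T) = -3 + T*T = -3 + T²)
z(V) = V²
Q(M, p) = -8 + 25*p (Q(M, p) = -8 + p*(0 + (-5)²) = -8 + p*(0 + 25) = -8 + p*25 = -8 + 25*p)
G = 5663/414 (G = (-3 + 5²)/23 + (-8 + 25*(6*(-3)))/(-36) = (-3 + 25)*(1/23) + (-8 + 25*(-18))*(-1/36) = 22*(1/23) + (-8 - 450)*(-1/36) = 22/23 - 458*(-1/36) = 22/23 + 229/18 = 5663/414 ≈ 13.679)
-2312*G = -2312*5663/414 = -6546428/207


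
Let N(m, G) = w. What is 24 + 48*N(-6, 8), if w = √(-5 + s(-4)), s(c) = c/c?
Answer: 24 + 96*I ≈ 24.0 + 96.0*I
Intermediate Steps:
s(c) = 1
w = 2*I (w = √(-5 + 1) = √(-4) = 2*I ≈ 2.0*I)
N(m, G) = 2*I
24 + 48*N(-6, 8) = 24 + 48*(2*I) = 24 + 96*I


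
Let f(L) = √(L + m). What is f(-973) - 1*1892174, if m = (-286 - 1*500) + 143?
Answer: -1892174 + 4*I*√101 ≈ -1.8922e+6 + 40.2*I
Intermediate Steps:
m = -643 (m = (-286 - 500) + 143 = -786 + 143 = -643)
f(L) = √(-643 + L) (f(L) = √(L - 643) = √(-643 + L))
f(-973) - 1*1892174 = √(-643 - 973) - 1*1892174 = √(-1616) - 1892174 = 4*I*√101 - 1892174 = -1892174 + 4*I*√101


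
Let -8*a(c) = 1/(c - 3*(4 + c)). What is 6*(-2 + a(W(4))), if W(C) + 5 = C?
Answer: -477/40 ≈ -11.925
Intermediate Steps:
W(C) = -5 + C
a(c) = -1/(8*(-12 - 2*c)) (a(c) = -1/(8*(c - 3*(4 + c))) = -1/(8*(c + (-12 - 3*c))) = -1/(8*(-12 - 2*c)))
6*(-2 + a(W(4))) = 6*(-2 + 1/(16*(6 + (-5 + 4)))) = 6*(-2 + 1/(16*(6 - 1))) = 6*(-2 + (1/16)/5) = 6*(-2 + (1/16)*(⅕)) = 6*(-2 + 1/80) = 6*(-159/80) = -477/40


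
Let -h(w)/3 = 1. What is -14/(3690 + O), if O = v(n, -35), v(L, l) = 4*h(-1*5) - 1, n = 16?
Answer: -14/3677 ≈ -0.0038075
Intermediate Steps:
h(w) = -3 (h(w) = -3*1 = -3)
v(L, l) = -13 (v(L, l) = 4*(-3) - 1 = -12 - 1 = -13)
O = -13
-14/(3690 + O) = -14/(3690 - 13) = -14/3677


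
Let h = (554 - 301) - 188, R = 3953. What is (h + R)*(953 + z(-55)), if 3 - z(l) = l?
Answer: 4062198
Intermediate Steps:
h = 65 (h = 253 - 188 = 65)
z(l) = 3 - l
(h + R)*(953 + z(-55)) = (65 + 3953)*(953 + (3 - 1*(-55))) = 4018*(953 + (3 + 55)) = 4018*(953 + 58) = 4018*1011 = 4062198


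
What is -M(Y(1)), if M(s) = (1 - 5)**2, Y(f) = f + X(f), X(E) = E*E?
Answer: -16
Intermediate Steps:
X(E) = E**2
Y(f) = f + f**2
M(s) = 16 (M(s) = (-4)**2 = 16)
-M(Y(1)) = -1*16 = -16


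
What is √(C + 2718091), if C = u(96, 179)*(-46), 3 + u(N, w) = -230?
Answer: 9*√33689 ≈ 1651.9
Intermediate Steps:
u(N, w) = -233 (u(N, w) = -3 - 230 = -233)
C = 10718 (C = -233*(-46) = 10718)
√(C + 2718091) = √(10718 + 2718091) = √2728809 = 9*√33689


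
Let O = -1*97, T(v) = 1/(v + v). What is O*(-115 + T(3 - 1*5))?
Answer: 44717/4 ≈ 11179.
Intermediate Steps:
T(v) = 1/(2*v)
O = -97
O*(-115 + T(3 - 1*5)) = -97*(-115 + 1/(2*(3 - 1*5))) = -97*(-115 + 1/(2*(3 - 5))) = -97*(-115 + (½)/(-2)) = -97*(-115 + (½)*(-½)) = -97*(-115 - ¼) = -97*(-461/4) = 44717/4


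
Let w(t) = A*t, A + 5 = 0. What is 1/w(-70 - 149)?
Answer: 1/1095 ≈ 0.00091324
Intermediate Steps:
A = -5 (A = -5 + 0 = -5)
w(t) = -5*t
1/w(-70 - 149) = 1/(-5*(-70 - 149)) = 1/(-5*(-219)) = 1/1095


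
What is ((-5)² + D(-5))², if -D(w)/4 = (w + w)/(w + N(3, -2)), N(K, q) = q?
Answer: 18225/49 ≈ 371.94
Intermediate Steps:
D(w) = -8*w/(-2 + w) (D(w) = -4*(w + w)/(w - 2) = -4*2*w/(-2 + w) = -8*w/(-2 + w))
((-5)² + D(-5))² = ((-5)² - 8*(-5)/(-2 - 5))² = (25 - 8*(-5)/(-7))² = (25 - 8*(-5)*(-⅐))² = (25 - 40/7)² = (135/7)² = 18225/49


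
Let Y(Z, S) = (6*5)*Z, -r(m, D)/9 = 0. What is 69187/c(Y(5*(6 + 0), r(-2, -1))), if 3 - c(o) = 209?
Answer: -69187/206 ≈ -335.86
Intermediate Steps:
r(m, D) = 0 (r(m, D) = -9*0 = 0)
Y(Z, S) = 30*Z
c(o) = -206 (c(o) = 3 - 1*209 = 3 - 209 = -206)
69187/c(Y(5*(6 + 0), r(-2, -1))) = 69187/(-206) = 69187*(-1/206) = -69187/206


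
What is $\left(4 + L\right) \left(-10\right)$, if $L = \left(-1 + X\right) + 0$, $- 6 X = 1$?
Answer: $- \frac{85}{3} \approx -28.333$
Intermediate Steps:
$X = - \frac{1}{6}$ ($X = \left(- \frac{1}{6}\right) 1 = - \frac{1}{6} \approx -0.16667$)
$L = - \frac{7}{6}$ ($L = \left(-1 - \frac{1}{6}\right) + 0 = - \frac{7}{6} + 0 = - \frac{7}{6} \approx -1.1667$)
$\left(4 + L\right) \left(-10\right) = \left(4 - \frac{7}{6}\right) \left(-10\right) = \frac{17}{6} \left(-10\right) = - \frac{85}{3}$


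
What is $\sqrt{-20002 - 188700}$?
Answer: $i \sqrt{208702} \approx 456.84 i$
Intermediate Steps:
$\sqrt{-20002 - 188700} = \sqrt{-208702} = i \sqrt{208702}$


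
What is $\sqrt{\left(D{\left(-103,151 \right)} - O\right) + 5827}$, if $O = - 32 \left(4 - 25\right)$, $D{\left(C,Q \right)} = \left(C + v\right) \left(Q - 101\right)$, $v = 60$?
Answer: $\sqrt{3005} \approx 54.818$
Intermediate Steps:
$D{\left(C,Q \right)} = \left(-101 + Q\right) \left(60 + C\right)$ ($D{\left(C,Q \right)} = \left(C + 60\right) \left(Q - 101\right) = \left(60 + C\right) \left(-101 + Q\right) = \left(-101 + Q\right) \left(60 + C\right)$)
$O = 672$ ($O = \left(-32\right) \left(-21\right) = 672$)
$\sqrt{\left(D{\left(-103,151 \right)} - O\right) + 5827} = \sqrt{\left(\left(-6060 - -10403 + 60 \cdot 151 - 15553\right) - 672\right) + 5827} = \sqrt{\left(\left(-6060 + 10403 + 9060 - 15553\right) - 672\right) + 5827} = \sqrt{\left(-2150 - 672\right) + 5827} = \sqrt{-2822 + 5827} = \sqrt{3005}$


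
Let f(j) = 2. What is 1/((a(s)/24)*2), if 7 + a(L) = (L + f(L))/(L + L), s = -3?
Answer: -72/41 ≈ -1.7561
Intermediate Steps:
a(L) = -7 + (2 + L)/(2*L) (a(L) = -7 + (L + 2)/(L + L) = -7 + (2 + L)/((2*L)) = -7 + (2 + L)*(1/(2*L)) = -7 + (2 + L)/(2*L))
1/((a(s)/24)*2) = 1/(((-13/2 + 1/(-3))/24)*2) = 1/(((-13/2 - ⅓)*(1/24))*2) = 1/(-41/6*1/24*2) = 1/(-41/144*2) = 1/(-41/72) = -72/41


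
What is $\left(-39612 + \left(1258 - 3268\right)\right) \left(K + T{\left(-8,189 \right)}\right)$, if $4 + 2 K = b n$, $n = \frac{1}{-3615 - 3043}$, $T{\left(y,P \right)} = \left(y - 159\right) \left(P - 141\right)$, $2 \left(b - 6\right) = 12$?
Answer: $\frac{1110971302350}{3329} \approx 3.3373 \cdot 10^{8}$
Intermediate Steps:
$b = 12$ ($b = 6 + \frac{1}{2} \cdot 12 = 6 + 6 = 12$)
$T{\left(y,P \right)} = \left(-159 + y\right) \left(-141 + P\right)$
$n = - \frac{1}{6658}$ ($n = \frac{1}{-6658} = - \frac{1}{6658} \approx -0.0001502$)
$K = - \frac{6661}{3329}$ ($K = -2 + \frac{12 \left(- \frac{1}{6658}\right)}{2} = -2 + \frac{1}{2} \left(- \frac{6}{3329}\right) = -2 - \frac{3}{3329} = - \frac{6661}{3329} \approx -2.0009$)
$\left(-39612 + \left(1258 - 3268\right)\right) \left(K + T{\left(-8,189 \right)}\right) = \left(-39612 + \left(1258 - 3268\right)\right) \left(- \frac{6661}{3329} + \left(22419 - 30051 - -1128 + 189 \left(-8\right)\right)\right) = \left(-39612 - 2010\right) \left(- \frac{6661}{3329} + \left(22419 - 30051 + 1128 - 1512\right)\right) = - 41622 \left(- \frac{6661}{3329} - 8016\right) = \left(-41622\right) \left(- \frac{26691925}{3329}\right) = \frac{1110971302350}{3329}$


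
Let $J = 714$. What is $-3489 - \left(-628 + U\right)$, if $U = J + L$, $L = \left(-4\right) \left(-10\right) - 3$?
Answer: $-3612$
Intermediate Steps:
$L = 37$ ($L = 40 - 3 = 37$)
$U = 751$ ($U = 714 + 37 = 751$)
$-3489 - \left(-628 + U\right) = -3489 - \left(-628 + 751\right) = -3489 - 123 = -3612$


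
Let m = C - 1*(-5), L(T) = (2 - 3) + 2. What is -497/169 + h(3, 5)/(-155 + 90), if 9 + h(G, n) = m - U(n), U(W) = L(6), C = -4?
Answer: -2368/845 ≈ -2.8024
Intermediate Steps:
L(T) = 1 (L(T) = -1 + 2 = 1)
U(W) = 1
m = 1 (m = -4 - 1*(-5) = -4 + 5 = 1)
h(G, n) = -9 (h(G, n) = -9 + (1 - 1*1) = -9 + (1 - 1) = -9 + 0 = -9)
-497/169 + h(3, 5)/(-155 + 90) = -497/169 - 9/(-155 + 90) = -497*1/169 - 9/(-65) = -497/169 - 9*(-1/65) = -497/169 + 9/65 = -2368/845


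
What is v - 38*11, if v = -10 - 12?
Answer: -440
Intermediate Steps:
v = -22
v - 38*11 = -22 - 38*11 = -22 - 418 = -440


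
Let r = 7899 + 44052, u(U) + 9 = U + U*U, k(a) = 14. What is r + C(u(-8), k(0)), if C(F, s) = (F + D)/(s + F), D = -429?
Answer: 3168629/61 ≈ 51945.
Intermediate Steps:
u(U) = -9 + U + U² (u(U) = -9 + (U + U*U) = -9 + (U + U²) = -9 + U + U²)
r = 51951
C(F, s) = (-429 + F)/(F + s) (C(F, s) = (F - 429)/(s + F) = (-429 + F)/(F + s))
r + C(u(-8), k(0)) = 51951 + (-429 + (-9 - 8 + (-8)²))/((-9 - 8 + (-8)²) + 14) = 51951 + (-429 + (-9 - 8 + 64))/((-9 - 8 + 64) + 14) = 51951 + (-429 + 47)/(47 + 14) = 51951 - 382/61 = 3168629/61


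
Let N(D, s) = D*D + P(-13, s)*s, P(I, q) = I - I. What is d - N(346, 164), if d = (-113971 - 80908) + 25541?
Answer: -289054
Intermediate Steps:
d = -169338 (d = -194879 + 25541 = -169338)
P(I, q) = 0
N(D, s) = D² (N(D, s) = D*D + 0*s = D² + 0 = D²)
d - N(346, 164) = -169338 - 1*346² = -169338 - 1*119716 = -169338 - 119716 = -289054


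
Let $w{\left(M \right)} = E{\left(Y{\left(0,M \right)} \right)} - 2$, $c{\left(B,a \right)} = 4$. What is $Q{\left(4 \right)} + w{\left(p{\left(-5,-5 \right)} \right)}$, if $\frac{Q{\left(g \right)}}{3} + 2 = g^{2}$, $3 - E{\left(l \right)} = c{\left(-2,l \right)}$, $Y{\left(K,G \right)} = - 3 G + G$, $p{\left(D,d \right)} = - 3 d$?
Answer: $39$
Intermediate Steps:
$Y{\left(K,G \right)} = - 2 G$
$E{\left(l \right)} = -1$ ($E{\left(l \right)} = 3 - 4 = -1$)
$Q{\left(g \right)} = -6 + 3 g^{2}$
$w{\left(M \right)} = -3$ ($w{\left(M \right)} = -1 - 2 = -3$)
$Q{\left(4 \right)} + w{\left(p{\left(-5,-5 \right)} \right)} = \left(-6 + 3 \cdot 4^{2}\right) - 3 = \left(-6 + 3 \cdot 16\right) - 3 = \left(-6 + 48\right) - 3 = 42 - 3 = 39$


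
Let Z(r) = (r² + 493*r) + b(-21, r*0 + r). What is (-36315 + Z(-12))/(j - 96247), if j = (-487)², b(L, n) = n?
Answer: -14033/46974 ≈ -0.29874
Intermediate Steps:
Z(r) = r² + 494*r (Z(r) = (r² + 493*r) + (r*0 + r) = (r² + 493*r) + (0 + r) = (r² + 493*r) + r = r² + 494*r)
j = 237169
(-36315 + Z(-12))/(j - 96247) = (-36315 - 12*(494 - 12))/(237169 - 96247) = (-36315 - 12*482)/140922 = (-36315 - 5784)*(1/140922) = -42099*1/140922 = -14033/46974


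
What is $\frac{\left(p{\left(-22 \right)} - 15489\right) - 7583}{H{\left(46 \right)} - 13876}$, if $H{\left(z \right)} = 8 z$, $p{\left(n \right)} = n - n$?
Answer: $\frac{5768}{3377} \approx 1.708$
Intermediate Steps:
$p{\left(n \right)} = 0$
$\frac{\left(p{\left(-22 \right)} - 15489\right) - 7583}{H{\left(46 \right)} - 13876} = \frac{\left(0 - 15489\right) - 7583}{8 \cdot 46 - 13876} = \frac{\left(0 - 15489\right) - 7583}{368 - 13876} = \frac{-15489 - 7583}{-13508} = \left(-23072\right) \left(- \frac{1}{13508}\right) = \frac{5768}{3377}$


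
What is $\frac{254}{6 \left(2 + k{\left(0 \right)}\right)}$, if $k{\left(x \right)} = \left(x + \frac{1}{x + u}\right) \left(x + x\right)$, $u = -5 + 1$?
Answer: $\frac{127}{6} \approx 21.167$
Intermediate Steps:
$u = -4$
$k{\left(x \right)} = 2 x \left(x + \frac{1}{-4 + x}\right)$ ($k{\left(x \right)} = \left(x + \frac{1}{x - 4}\right) \left(x + x\right) = \left(x + \frac{1}{-4 + x}\right) 2 x = 2 x \left(x + \frac{1}{-4 + x}\right)$)
$\frac{254}{6 \left(2 + k{\left(0 \right)}\right)} = \frac{254}{6 \left(2 + 2 \cdot 0 \frac{1}{-4 + 0} \left(1 + 0^{2} - 0\right)\right)} = \frac{254}{6 \left(2 + 2 \cdot 0 \frac{1}{-4} \left(1 + 0 + 0\right)\right)} = \frac{254}{6 \left(2 + 2 \cdot 0 \left(- \frac{1}{4}\right) 1\right)} = \frac{254}{6 \left(2 + 0\right)} = \frac{254}{6 \cdot 2} = \frac{254}{12} = 254 \cdot \frac{1}{12} = \frac{127}{6}$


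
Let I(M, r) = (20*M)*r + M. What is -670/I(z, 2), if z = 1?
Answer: -670/41 ≈ -16.341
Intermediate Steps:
I(M, r) = M + 20*M*r (I(M, r) = 20*M*r + M = M + 20*M*r)
-670/I(z, 2) = -670/(1 + 20*2) = -670/(1 + 40) = -670/(1*41) = -670/41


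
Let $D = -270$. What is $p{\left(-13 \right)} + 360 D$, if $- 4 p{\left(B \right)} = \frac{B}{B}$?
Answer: $- \frac{388801}{4} \approx -97200.0$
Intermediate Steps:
$p{\left(B \right)} = - \frac{1}{4}$ ($p{\left(B \right)} = - \frac{B \frac{1}{B}}{4} = \left(- \frac{1}{4}\right) 1 = - \frac{1}{4}$)
$p{\left(-13 \right)} + 360 D = - \frac{1}{4} + 360 \left(-270\right) = - \frac{1}{4} - 97200 = - \frac{388801}{4}$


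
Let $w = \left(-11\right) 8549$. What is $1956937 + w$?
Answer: $1862898$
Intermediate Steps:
$w = -94039$
$1956937 + w = 1956937 - 94039 = 1862898$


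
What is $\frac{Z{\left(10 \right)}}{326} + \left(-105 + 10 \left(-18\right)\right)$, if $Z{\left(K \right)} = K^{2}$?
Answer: $- \frac{46405}{163} \approx -284.69$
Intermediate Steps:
$\frac{Z{\left(10 \right)}}{326} + \left(-105 + 10 \left(-18\right)\right) = \frac{10^{2}}{326} + \left(-105 + 10 \left(-18\right)\right) = 100 \cdot \frac{1}{326} - 285 = \frac{50}{163} - 285 = - \frac{46405}{163}$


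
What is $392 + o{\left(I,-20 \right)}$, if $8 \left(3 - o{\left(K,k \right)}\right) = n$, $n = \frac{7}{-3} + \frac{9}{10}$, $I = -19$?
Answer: $\frac{94843}{240} \approx 395.18$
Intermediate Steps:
$n = - \frac{43}{30}$ ($n = 7 \left(- \frac{1}{3}\right) + 9 \cdot \frac{1}{10} = - \frac{7}{3} + \frac{9}{10} = - \frac{43}{30} \approx -1.4333$)
$o{\left(K,k \right)} = \frac{763}{240}$ ($o{\left(K,k \right)} = 3 - - \frac{43}{240} = 3 + \frac{43}{240} = \frac{763}{240}$)
$392 + o{\left(I,-20 \right)} = 392 + \frac{763}{240} = \frac{94843}{240}$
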